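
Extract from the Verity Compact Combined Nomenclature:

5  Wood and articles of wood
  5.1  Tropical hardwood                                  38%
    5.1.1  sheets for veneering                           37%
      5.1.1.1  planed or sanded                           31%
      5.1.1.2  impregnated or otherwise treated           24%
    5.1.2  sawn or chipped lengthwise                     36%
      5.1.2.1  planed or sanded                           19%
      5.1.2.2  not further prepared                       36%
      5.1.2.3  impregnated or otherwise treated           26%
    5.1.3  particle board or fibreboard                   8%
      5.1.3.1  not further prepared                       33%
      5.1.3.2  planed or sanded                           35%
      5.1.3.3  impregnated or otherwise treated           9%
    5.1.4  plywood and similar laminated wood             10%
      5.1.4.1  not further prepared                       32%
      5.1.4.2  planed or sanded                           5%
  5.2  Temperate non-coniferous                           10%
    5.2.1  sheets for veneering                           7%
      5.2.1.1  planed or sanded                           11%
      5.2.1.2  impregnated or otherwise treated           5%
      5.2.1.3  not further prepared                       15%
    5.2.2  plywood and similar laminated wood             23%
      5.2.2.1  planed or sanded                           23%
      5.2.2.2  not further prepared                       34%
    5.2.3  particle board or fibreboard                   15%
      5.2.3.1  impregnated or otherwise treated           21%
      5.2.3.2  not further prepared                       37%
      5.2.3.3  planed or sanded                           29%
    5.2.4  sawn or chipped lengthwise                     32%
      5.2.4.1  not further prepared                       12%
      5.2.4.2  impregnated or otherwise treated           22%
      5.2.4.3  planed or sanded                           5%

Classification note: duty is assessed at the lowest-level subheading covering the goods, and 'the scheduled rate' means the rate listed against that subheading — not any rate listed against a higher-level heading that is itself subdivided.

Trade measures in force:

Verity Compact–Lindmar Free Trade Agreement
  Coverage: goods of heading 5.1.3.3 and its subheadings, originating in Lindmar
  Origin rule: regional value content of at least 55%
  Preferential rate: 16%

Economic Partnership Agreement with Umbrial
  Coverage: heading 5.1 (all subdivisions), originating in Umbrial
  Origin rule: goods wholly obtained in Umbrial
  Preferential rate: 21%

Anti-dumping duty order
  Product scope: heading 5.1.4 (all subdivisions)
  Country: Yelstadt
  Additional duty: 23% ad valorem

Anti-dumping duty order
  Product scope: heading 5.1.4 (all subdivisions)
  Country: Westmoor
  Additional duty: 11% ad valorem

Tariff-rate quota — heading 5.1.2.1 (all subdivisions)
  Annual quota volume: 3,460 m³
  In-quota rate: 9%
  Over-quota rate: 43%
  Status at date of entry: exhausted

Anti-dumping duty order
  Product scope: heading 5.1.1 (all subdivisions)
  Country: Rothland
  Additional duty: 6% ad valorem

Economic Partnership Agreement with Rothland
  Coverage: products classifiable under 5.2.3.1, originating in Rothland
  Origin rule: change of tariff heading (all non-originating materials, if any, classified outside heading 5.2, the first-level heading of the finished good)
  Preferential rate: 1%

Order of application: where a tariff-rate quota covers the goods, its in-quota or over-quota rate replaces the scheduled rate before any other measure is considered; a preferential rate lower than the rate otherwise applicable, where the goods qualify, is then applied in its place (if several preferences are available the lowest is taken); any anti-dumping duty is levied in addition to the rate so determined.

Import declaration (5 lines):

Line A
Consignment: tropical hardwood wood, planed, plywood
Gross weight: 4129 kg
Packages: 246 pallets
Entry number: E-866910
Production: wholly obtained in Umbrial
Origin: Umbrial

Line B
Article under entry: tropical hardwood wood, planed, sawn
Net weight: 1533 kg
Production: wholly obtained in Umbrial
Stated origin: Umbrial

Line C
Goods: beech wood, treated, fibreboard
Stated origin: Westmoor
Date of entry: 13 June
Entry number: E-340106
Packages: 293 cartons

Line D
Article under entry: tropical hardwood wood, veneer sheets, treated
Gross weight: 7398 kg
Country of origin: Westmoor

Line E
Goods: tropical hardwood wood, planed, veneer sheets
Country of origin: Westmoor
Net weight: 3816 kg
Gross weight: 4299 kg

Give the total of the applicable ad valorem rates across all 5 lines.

102%

Line A: tropical hardwood → 5.1; plywood → 5.1.4; planed → 5.1.4.2. Scheduled 5%. Umbrial agreement on 5.1: wholly obtained → 21% available; preference 21% not lower than 5% → no reduction. → 5%.
Line B: tropical hardwood → 5.1; sawn → 5.1.2; planed → 5.1.2.1. Scheduled 19%. quota on 5.1.2.1 exhausted → over-quota 43%; Umbrial agreement on 5.1: wholly obtained → 21% available; preferential 21%. → 21%.
Line C: beech → 5.2; fibreboard → 5.2.3; treated → 5.2.3.1. Scheduled 21%. No special measure applies. → 21%.
Line D: tropical hardwood → 5.1; veneer sheets → 5.1.1; treated → 5.1.1.2. Scheduled 24%. No special measure applies. → 24%.
Line E: tropical hardwood → 5.1; veneer sheets → 5.1.1; planed → 5.1.1.1. Scheduled 31%. No special measure applies. → 31%.
Sum: 5% + 21% + 21% + 24% + 31% = 102%.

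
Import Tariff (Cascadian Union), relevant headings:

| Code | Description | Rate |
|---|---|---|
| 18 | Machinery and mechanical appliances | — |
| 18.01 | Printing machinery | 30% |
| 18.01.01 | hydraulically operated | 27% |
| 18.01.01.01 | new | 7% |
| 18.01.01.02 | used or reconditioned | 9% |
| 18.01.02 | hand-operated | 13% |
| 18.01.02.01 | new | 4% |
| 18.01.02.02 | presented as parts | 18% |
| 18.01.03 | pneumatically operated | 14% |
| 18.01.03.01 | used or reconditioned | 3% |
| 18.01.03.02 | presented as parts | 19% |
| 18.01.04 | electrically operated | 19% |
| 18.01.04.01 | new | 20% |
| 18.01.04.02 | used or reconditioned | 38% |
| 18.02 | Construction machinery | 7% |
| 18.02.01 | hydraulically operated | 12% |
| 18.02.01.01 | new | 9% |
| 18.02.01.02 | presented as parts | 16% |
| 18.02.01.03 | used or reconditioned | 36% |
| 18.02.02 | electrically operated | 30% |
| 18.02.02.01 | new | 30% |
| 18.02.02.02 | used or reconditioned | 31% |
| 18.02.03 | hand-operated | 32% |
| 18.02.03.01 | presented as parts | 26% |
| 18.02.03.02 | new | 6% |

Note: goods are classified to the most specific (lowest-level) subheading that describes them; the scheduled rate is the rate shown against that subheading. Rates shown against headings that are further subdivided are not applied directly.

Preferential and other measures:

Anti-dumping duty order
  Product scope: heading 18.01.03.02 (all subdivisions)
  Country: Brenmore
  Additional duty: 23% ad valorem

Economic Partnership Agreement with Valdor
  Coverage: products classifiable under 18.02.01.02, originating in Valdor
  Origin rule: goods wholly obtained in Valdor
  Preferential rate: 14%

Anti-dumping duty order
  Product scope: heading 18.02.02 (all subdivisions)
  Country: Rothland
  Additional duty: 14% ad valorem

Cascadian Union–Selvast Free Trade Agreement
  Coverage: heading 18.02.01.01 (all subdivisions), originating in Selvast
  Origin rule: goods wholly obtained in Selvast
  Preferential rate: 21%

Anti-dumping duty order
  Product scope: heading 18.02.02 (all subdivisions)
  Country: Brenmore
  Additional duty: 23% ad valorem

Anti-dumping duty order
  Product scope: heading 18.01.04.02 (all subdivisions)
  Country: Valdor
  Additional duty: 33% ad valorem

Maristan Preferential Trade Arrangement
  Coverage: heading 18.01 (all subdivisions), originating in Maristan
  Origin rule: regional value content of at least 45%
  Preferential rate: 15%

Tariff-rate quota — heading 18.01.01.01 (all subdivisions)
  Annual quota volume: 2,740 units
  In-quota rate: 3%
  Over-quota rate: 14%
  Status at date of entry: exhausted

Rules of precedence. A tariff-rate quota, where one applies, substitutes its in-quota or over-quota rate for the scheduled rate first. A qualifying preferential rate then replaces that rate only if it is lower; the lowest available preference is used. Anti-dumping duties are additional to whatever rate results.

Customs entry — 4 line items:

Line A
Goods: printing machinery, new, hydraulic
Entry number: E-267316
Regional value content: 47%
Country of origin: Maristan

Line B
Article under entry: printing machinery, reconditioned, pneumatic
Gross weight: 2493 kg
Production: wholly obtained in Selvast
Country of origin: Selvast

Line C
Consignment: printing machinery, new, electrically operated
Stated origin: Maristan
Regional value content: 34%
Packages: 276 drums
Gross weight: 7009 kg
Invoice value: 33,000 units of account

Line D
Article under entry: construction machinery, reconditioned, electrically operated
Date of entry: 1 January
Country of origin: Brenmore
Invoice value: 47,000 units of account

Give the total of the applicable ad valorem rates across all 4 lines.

Line A: printing → 18.01; hydraulic → 18.01.01; new → 18.01.01.01. Scheduled 7%. quota on 18.01.01.01 exhausted → over-quota 14%; Maristan agreement on 18.01: RVC ≥ 45% → 15% available; preference 15% not lower than 14% → no reduction. → 14%.
Line B: printing → 18.01; pneumatic → 18.01.03; reconditioned → 18.01.03.01. Scheduled 3%. Selvast agreement on 18.02.01.01: 18.01.03.01 not covered. → 3%.
Line C: printing → 18.01; electrically operated → 18.01.04; new → 18.01.04.01. Scheduled 20%. Maristan agreement on 18.01: RVC < 45%. → 20%.
Line D: construction → 18.02; electrically operated → 18.02.02; reconditioned → 18.02.02.02. Scheduled 31%. anti-dumping (Brenmore, 18.02.02): +23%; total 31% + 23% = 54%. → 54%.
Sum: 14% + 3% + 20% + 54% = 91%.

91%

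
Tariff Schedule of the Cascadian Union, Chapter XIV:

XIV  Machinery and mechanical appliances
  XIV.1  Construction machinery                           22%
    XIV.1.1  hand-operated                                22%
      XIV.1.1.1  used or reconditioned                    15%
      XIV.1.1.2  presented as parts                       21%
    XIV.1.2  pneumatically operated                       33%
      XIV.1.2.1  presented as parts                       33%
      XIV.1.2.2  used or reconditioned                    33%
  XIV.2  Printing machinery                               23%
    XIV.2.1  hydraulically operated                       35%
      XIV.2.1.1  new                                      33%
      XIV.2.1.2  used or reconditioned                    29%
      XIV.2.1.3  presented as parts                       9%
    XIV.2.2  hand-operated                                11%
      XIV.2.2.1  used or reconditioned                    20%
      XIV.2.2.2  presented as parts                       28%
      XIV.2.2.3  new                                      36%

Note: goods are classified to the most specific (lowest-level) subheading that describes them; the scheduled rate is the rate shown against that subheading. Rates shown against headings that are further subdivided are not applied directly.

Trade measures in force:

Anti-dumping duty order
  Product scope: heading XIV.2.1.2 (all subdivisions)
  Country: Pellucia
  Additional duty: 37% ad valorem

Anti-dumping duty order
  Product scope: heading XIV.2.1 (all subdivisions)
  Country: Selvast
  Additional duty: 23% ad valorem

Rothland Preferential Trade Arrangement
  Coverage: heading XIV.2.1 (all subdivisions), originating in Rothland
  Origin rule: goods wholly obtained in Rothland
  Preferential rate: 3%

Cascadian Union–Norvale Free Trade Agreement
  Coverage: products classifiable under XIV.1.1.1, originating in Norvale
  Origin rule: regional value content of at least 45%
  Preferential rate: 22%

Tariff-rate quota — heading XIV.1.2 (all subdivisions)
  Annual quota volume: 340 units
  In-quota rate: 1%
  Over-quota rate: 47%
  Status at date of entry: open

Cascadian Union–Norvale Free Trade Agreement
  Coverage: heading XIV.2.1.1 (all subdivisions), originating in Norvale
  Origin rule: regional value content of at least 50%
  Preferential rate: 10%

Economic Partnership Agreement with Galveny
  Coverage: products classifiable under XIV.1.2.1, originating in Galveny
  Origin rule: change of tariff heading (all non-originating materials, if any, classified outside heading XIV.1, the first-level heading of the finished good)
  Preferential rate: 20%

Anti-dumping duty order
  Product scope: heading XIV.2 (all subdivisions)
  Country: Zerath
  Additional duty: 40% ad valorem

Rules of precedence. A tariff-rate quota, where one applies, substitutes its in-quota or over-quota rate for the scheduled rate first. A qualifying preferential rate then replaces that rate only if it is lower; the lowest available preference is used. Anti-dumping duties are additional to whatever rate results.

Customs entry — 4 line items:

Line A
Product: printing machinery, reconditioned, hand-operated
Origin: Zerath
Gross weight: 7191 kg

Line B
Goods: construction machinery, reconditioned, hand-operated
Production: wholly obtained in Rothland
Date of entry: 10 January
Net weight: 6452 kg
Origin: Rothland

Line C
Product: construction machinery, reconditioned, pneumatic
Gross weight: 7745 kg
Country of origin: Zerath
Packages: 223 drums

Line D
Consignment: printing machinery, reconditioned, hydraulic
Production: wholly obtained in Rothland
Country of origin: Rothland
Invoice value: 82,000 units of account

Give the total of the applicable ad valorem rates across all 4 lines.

79%

Line A: printing → XIV.2; hand-operated → XIV.2.2; reconditioned → XIV.2.2.1. Scheduled 20%. anti-dumping (Zerath, XIV.2): +40%; total 20% + 40% = 60%. → 60%.
Line B: construction → XIV.1; hand-operated → XIV.1.1; reconditioned → XIV.1.1.1. Scheduled 15%. Rothland agreement on XIV.2.1: XIV.1.1.1 not covered. → 15%.
Line C: construction → XIV.1; pneumatic → XIV.1.2; reconditioned → XIV.1.2.2. Scheduled 33%. quota on XIV.1.2 open → in-quota 1%. → 1%.
Line D: printing → XIV.2; hydraulic → XIV.2.1; reconditioned → XIV.2.1.2. Scheduled 29%. Rothland agreement on XIV.2.1: wholly obtained → 3% available; preferential 3%. → 3%.
Sum: 60% + 15% + 1% + 3% = 79%.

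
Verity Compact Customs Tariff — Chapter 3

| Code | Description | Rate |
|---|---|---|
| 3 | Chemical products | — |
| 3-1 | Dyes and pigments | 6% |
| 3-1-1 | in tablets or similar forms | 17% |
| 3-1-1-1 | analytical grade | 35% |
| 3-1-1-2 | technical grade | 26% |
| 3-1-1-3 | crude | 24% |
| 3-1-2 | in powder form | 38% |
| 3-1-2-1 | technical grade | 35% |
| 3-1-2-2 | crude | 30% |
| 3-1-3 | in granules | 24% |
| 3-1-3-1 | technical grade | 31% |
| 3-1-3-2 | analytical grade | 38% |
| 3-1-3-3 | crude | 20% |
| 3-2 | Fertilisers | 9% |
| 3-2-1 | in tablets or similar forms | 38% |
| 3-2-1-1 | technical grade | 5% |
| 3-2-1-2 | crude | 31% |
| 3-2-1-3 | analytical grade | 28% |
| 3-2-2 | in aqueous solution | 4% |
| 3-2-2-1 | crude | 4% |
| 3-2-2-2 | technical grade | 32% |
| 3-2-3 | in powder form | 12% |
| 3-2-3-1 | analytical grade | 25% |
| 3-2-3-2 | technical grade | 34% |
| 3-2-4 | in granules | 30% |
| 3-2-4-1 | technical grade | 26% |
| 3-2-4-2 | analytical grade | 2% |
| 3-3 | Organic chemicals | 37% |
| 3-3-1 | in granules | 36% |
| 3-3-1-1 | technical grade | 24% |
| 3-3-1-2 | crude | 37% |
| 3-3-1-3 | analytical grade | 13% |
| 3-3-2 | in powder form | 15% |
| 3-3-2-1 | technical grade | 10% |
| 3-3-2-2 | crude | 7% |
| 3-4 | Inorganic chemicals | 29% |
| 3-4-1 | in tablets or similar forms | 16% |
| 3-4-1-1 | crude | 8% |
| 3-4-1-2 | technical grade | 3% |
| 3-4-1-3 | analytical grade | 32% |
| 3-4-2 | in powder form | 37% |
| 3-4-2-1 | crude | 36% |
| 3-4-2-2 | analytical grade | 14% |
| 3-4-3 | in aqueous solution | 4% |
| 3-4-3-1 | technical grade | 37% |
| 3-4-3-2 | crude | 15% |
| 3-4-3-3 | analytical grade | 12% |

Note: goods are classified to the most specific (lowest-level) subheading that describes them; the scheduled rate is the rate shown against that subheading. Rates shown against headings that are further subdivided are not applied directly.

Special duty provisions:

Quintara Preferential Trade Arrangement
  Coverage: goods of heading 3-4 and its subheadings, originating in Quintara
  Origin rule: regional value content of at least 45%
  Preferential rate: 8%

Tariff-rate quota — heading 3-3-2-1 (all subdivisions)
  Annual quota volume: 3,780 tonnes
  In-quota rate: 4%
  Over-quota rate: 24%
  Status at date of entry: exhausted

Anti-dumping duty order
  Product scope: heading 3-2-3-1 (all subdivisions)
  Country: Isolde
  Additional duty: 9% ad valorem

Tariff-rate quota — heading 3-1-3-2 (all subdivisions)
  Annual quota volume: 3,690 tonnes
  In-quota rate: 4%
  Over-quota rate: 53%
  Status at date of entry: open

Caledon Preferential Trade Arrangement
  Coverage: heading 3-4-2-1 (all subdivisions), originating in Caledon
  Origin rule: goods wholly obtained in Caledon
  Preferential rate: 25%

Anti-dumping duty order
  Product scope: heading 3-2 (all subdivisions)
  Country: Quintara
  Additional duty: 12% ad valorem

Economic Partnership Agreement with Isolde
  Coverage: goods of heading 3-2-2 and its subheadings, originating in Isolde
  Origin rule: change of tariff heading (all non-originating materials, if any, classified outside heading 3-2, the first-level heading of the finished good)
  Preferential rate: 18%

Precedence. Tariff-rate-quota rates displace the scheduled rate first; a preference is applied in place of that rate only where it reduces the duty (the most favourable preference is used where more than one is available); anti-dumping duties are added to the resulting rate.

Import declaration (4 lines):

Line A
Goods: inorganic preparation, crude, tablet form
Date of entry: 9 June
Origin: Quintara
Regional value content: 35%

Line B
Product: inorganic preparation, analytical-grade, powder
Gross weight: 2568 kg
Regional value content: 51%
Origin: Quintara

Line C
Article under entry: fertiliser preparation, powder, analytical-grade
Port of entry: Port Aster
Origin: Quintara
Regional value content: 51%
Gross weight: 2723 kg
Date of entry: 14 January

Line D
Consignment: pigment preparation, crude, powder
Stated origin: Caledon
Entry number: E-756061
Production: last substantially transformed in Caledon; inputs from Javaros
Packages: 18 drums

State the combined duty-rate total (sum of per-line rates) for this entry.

Line A: inorganic → 3-4; tablet form → 3-4-1; crude → 3-4-1-1. Scheduled 8%. Quintara agreement on 3-4: RVC < 45%. → 8%.
Line B: inorganic → 3-4; powder → 3-4-2; analytical-grade → 3-4-2-2. Scheduled 14%. Quintara agreement on 3-4: RVC ≥ 45% → 8% available; preferential 8%. → 8%.
Line C: fertiliser → 3-2; powder → 3-2-3; analytical-grade → 3-2-3-1. Scheduled 25%. Quintara agreement on 3-4: 3-2-3-1 not covered; anti-dumping (Quintara, 3-2): +12%; total 25% + 12% = 37%. → 37%.
Line D: pigment → 3-1; powder → 3-1-2; crude → 3-1-2-2. Scheduled 30%. Caledon agreement on 3-4-2-1: 3-1-2-2 not covered. → 30%.
Sum: 8% + 8% + 37% + 30% = 83%.

83%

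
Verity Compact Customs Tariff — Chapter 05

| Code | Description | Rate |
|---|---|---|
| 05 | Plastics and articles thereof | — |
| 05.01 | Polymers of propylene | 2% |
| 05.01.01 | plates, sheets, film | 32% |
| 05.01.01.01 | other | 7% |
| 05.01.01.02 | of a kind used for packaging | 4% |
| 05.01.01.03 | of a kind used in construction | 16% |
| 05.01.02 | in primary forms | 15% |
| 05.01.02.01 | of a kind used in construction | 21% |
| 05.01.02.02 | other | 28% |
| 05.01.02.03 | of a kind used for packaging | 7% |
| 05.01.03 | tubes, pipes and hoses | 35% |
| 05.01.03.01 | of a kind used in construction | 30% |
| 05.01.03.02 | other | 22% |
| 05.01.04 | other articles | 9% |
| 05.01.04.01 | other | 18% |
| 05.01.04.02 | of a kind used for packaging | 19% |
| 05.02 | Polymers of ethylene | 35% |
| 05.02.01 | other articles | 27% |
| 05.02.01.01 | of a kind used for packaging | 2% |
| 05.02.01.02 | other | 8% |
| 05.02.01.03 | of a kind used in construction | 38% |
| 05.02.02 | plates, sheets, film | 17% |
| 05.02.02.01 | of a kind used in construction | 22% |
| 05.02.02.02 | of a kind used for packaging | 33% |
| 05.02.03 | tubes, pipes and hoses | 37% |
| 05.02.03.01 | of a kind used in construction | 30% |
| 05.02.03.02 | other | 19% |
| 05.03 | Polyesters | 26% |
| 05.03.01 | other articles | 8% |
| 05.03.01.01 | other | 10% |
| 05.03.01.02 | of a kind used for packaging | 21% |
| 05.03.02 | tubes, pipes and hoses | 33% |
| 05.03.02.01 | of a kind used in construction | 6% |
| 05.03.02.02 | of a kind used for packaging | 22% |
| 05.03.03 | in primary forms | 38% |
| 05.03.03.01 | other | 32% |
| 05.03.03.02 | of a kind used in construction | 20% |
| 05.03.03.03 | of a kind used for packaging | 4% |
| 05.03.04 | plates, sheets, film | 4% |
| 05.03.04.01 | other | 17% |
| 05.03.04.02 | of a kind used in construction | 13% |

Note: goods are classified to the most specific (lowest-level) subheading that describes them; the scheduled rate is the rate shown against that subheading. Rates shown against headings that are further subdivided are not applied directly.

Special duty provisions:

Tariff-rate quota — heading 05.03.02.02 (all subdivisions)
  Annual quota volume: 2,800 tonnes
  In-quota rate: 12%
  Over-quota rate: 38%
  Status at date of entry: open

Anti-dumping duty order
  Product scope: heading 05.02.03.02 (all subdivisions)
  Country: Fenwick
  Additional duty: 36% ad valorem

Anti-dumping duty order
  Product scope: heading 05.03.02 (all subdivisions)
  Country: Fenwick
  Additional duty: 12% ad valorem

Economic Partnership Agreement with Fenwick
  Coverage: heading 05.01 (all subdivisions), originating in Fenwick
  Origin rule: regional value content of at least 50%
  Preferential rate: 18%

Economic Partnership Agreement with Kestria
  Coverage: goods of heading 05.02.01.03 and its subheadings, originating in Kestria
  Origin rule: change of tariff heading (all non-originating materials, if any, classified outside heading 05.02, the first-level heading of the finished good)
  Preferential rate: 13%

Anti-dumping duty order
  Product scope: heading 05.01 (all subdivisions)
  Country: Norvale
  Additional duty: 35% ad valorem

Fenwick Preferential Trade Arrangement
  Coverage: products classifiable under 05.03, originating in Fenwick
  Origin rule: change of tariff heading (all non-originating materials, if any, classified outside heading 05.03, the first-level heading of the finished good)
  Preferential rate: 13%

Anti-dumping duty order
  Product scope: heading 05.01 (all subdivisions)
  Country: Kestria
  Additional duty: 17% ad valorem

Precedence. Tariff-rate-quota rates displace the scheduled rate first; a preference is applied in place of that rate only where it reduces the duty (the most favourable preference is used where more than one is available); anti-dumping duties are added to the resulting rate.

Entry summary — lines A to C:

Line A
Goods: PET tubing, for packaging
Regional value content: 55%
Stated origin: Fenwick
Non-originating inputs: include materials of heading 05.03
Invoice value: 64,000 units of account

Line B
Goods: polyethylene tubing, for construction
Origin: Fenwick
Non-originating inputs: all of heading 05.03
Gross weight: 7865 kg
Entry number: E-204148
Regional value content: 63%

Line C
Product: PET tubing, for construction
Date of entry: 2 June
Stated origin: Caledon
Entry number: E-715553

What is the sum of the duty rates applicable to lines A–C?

Line A: PET → 05.03; tubing → 05.03.02; for packaging → 05.03.02.02. Scheduled 22%. quota on 05.03.02.02 open → in-quota 12%; Fenwick agreement on 05.01: 05.03.02.02 not covered; Fenwick agreement on 05.03: CTH not met; anti-dumping (Fenwick, 05.03.02): +12%; total 12% + 12% = 24%. → 24%.
Line B: polyethylene → 05.02; tubing → 05.02.03; for construction → 05.02.03.01. Scheduled 30%. Fenwick agreement on 05.01: 05.02.03.01 not covered; Fenwick agreement on 05.03: 05.02.03.01 not covered. → 30%.
Line C: PET → 05.03; tubing → 05.03.02; for construction → 05.03.02.01. Scheduled 6%. No special measure applies. → 6%.
Sum: 24% + 30% + 6% = 60%.

60%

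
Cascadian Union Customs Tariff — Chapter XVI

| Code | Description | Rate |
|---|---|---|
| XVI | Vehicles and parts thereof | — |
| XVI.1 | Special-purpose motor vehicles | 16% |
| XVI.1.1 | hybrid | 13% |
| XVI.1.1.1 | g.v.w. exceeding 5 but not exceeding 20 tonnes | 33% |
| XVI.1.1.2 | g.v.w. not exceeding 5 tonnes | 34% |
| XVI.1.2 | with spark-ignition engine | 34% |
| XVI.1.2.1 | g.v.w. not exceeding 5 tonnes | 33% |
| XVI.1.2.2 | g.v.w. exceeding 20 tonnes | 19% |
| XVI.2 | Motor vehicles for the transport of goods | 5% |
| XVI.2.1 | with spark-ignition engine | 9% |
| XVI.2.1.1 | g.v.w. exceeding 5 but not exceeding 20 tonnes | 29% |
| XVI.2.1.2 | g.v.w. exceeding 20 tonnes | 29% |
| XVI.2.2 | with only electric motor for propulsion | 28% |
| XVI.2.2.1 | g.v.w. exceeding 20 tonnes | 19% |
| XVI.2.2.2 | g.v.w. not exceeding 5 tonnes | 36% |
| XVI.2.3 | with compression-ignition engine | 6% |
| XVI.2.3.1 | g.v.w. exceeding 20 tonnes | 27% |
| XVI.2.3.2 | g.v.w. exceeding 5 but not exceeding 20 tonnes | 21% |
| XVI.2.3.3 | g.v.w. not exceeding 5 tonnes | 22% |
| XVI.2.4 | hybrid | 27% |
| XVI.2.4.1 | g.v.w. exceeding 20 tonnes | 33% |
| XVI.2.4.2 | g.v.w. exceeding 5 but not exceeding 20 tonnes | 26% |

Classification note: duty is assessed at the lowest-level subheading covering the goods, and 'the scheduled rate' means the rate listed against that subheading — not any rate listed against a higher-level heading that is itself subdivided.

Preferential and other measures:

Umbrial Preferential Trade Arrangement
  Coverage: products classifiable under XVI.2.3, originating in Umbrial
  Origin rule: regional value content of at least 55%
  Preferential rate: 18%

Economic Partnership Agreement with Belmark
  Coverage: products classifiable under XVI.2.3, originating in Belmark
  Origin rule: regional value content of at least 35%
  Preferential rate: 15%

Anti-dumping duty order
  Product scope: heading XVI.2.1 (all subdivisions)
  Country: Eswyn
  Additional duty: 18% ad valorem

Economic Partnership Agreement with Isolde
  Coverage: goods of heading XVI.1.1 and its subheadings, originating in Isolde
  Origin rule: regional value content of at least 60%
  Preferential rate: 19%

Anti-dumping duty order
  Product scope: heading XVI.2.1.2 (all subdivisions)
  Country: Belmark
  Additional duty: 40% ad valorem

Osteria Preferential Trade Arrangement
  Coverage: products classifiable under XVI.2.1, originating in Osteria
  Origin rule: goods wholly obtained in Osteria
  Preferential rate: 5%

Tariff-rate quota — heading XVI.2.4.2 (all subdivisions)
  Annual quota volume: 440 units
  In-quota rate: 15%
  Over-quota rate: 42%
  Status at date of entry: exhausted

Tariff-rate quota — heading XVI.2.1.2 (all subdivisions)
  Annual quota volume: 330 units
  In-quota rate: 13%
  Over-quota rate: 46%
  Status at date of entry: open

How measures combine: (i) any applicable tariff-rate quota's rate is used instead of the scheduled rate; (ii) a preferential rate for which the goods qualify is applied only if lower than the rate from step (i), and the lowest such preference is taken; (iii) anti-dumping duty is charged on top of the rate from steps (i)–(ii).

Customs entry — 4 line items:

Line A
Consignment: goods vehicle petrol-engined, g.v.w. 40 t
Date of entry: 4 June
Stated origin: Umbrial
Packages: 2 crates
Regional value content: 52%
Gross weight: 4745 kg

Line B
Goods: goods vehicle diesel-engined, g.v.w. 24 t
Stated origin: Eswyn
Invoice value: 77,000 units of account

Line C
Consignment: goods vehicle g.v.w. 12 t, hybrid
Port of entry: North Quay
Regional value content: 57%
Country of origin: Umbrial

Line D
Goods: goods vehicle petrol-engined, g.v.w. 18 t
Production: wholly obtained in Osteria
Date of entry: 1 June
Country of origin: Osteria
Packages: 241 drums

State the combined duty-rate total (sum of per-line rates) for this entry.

Line A: goods vehicle → XVI.2; petrol-engined → XVI.2.1; g.v.w. 40 t → XVI.2.1.2. Scheduled 29%. quota on XVI.2.1.2 open → in-quota 13%; Umbrial agreement on XVI.2.3: XVI.2.1.2 not covered. → 13%.
Line B: goods vehicle → XVI.2; diesel-engined → XVI.2.3; g.v.w. 24 t → XVI.2.3.1. Scheduled 27%. No special measure applies. → 27%.
Line C: goods vehicle → XVI.2; hybrid → XVI.2.4; g.v.w. 12 t → XVI.2.4.2. Scheduled 26%. quota on XVI.2.4.2 exhausted → over-quota 42%; Umbrial agreement on XVI.2.3: XVI.2.4.2 not covered. → 42%.
Line D: goods vehicle → XVI.2; petrol-engined → XVI.2.1; g.v.w. 18 t → XVI.2.1.1. Scheduled 29%. Osteria agreement on XVI.2.1: wholly obtained → 5% available; preferential 5%. → 5%.
Sum: 13% + 27% + 42% + 5% = 87%.

87%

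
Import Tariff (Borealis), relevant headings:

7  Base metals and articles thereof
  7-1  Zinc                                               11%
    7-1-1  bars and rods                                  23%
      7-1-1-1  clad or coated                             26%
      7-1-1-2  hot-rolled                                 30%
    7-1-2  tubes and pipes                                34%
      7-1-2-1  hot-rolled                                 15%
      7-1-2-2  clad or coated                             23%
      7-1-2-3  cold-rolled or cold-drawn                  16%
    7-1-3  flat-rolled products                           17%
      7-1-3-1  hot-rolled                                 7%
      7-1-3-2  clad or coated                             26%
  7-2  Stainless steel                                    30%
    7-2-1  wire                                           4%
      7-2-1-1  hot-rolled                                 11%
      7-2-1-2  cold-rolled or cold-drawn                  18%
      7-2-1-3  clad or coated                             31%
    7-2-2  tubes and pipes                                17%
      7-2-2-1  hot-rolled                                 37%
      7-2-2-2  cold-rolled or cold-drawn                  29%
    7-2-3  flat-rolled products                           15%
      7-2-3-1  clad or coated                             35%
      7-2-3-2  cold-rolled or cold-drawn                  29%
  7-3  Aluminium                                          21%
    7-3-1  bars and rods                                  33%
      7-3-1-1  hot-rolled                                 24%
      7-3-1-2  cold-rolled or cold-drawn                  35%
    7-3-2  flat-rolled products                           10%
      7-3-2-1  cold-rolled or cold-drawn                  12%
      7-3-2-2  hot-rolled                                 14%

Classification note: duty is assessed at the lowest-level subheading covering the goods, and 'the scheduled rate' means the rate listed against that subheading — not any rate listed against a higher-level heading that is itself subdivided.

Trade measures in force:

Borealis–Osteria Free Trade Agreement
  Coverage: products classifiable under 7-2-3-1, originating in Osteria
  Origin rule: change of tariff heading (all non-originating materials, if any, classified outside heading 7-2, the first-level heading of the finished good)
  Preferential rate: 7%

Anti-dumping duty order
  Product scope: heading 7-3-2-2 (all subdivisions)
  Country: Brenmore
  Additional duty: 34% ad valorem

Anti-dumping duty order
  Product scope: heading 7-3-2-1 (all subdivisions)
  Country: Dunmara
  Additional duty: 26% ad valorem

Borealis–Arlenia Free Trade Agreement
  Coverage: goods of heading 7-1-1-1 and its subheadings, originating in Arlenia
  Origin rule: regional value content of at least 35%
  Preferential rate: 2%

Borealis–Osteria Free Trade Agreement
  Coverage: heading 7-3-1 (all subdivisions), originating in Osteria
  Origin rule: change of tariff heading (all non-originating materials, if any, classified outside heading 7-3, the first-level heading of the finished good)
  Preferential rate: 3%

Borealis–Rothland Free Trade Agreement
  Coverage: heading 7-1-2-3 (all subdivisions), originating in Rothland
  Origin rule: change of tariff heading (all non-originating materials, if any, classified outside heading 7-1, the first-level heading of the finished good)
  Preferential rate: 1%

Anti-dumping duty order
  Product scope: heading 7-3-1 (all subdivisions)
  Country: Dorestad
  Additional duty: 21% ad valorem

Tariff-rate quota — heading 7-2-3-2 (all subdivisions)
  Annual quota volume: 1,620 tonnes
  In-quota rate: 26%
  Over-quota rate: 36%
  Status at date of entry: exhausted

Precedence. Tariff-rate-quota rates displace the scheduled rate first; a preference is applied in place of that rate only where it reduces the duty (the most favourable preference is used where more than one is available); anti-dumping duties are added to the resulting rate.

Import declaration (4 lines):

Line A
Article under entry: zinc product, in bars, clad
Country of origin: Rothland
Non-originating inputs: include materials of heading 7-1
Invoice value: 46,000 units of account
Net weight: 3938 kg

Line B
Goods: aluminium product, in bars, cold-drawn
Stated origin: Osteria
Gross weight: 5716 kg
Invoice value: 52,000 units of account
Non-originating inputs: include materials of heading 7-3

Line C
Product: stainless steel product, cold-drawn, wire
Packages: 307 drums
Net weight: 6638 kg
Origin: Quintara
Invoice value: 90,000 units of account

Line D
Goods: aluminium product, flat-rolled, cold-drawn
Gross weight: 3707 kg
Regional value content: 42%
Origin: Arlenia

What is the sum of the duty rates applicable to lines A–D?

91%

Line A: zinc → 7-1; in bars → 7-1-1; clad → 7-1-1-1. Scheduled 26%. Rothland agreement on 7-1-2-3: 7-1-1-1 not covered. → 26%.
Line B: aluminium → 7-3; in bars → 7-3-1; cold-drawn → 7-3-1-2. Scheduled 35%. Osteria agreement on 7-2-3-1: 7-3-1-2 not covered; Osteria agreement on 7-3-1: CTH not met. → 35%.
Line C: stainless steel → 7-2; wire → 7-2-1; cold-drawn → 7-2-1-2. Scheduled 18%. No special measure applies. → 18%.
Line D: aluminium → 7-3; flat-rolled → 7-3-2; cold-drawn → 7-3-2-1. Scheduled 12%. Arlenia agreement on 7-1-1-1: 7-3-2-1 not covered. → 12%.
Sum: 26% + 35% + 18% + 12% = 91%.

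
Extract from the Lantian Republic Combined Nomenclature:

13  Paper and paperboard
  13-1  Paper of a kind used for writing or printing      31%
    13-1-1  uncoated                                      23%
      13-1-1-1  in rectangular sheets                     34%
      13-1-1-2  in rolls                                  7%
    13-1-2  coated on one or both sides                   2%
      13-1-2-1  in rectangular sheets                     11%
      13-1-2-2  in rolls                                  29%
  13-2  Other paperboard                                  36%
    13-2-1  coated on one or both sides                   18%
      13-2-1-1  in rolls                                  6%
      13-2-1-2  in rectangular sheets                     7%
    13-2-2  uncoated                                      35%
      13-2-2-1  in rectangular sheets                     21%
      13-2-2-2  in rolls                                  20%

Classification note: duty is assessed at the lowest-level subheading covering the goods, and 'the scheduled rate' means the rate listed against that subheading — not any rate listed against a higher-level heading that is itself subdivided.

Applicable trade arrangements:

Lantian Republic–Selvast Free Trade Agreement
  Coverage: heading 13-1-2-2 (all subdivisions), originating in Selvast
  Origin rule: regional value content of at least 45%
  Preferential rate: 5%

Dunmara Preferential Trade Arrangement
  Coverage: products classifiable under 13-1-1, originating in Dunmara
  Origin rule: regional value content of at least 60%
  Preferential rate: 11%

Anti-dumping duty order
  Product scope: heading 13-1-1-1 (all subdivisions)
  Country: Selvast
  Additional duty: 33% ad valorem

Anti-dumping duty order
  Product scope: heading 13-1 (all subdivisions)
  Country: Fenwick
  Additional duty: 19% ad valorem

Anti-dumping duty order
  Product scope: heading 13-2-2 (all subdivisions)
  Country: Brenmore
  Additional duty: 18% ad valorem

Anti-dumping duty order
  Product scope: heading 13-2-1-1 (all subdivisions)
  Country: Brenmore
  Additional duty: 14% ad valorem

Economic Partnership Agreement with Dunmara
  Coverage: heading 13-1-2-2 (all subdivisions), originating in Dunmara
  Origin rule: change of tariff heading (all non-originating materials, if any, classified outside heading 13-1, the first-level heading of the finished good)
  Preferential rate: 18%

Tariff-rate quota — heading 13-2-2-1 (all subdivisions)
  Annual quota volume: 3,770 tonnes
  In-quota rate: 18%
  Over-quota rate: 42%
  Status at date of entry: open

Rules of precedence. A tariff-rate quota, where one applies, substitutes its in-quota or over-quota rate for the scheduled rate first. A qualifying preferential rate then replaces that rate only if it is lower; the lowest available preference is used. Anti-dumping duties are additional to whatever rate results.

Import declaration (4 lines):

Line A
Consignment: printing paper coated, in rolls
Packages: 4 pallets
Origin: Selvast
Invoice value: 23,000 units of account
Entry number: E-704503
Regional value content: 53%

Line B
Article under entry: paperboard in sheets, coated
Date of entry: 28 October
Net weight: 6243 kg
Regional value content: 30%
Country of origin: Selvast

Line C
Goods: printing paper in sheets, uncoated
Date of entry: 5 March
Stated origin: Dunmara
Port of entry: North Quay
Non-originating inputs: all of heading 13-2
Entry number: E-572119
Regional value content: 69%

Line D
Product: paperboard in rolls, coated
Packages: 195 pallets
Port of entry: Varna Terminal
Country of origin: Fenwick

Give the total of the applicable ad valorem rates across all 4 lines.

Line A: printing paper → 13-1; coated → 13-1-2; in rolls → 13-1-2-2. Scheduled 29%. Selvast agreement on 13-1-2-2: RVC ≥ 45% → 5% available; preferential 5%. → 5%.
Line B: paperboard → 13-2; coated → 13-2-1; in sheets → 13-2-1-2. Scheduled 7%. Selvast agreement on 13-1-2-2: 13-2-1-2 not covered. → 7%.
Line C: printing paper → 13-1; uncoated → 13-1-1; in sheets → 13-1-1-1. Scheduled 34%. Dunmara agreement on 13-1-1: RVC ≥ 60% → 11% available; Dunmara agreement on 13-1-2-2: 13-1-1-1 not covered; preferential 11%. → 11%.
Line D: paperboard → 13-2; coated → 13-2-1; in rolls → 13-2-1-1. Scheduled 6%. No special measure applies. → 6%.
Sum: 5% + 7% + 11% + 6% = 29%.

29%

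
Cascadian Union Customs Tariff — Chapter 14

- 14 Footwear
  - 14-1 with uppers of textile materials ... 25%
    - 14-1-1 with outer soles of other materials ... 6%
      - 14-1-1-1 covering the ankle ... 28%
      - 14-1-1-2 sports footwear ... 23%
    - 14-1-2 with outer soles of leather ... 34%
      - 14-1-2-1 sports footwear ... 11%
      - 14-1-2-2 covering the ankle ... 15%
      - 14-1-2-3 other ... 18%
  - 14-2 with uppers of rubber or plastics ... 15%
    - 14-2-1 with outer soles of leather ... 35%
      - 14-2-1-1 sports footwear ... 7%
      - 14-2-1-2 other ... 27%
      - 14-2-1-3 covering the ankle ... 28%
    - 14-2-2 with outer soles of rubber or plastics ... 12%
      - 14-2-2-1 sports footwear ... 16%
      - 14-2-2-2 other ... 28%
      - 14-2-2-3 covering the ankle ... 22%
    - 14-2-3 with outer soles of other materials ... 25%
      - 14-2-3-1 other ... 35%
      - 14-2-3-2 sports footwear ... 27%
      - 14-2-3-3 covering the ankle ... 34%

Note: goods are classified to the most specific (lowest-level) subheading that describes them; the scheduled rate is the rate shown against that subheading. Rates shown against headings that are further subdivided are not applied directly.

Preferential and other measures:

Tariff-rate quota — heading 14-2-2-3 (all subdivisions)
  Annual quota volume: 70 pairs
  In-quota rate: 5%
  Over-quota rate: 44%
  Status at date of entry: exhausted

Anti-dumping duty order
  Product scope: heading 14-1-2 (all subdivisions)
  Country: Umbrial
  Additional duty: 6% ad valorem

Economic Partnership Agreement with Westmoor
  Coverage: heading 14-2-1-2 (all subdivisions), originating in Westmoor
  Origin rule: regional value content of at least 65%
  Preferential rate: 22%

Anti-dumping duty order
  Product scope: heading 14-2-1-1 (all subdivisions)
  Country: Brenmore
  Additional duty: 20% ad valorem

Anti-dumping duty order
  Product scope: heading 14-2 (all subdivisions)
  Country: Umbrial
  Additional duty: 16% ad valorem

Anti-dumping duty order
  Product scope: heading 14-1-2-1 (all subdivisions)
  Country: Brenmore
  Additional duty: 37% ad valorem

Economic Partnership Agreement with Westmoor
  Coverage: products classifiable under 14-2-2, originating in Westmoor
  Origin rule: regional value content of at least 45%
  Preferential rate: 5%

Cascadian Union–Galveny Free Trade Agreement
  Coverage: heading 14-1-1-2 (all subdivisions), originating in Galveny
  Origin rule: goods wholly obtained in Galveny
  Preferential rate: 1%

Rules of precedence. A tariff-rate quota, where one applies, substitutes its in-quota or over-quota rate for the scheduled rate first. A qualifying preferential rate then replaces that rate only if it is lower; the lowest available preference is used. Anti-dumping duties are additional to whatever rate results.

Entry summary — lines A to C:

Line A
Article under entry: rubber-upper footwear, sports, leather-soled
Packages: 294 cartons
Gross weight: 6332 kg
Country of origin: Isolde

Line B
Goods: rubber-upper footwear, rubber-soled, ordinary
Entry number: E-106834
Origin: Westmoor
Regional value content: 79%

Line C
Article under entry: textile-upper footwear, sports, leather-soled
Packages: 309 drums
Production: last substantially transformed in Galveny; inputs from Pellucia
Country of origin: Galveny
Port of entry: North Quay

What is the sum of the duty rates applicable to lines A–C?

Line A: rubber-upper → 14-2; leather-soled → 14-2-1; sports → 14-2-1-1. Scheduled 7%. No special measure applies. → 7%.
Line B: rubber-upper → 14-2; rubber-soled → 14-2-2; ordinary → 14-2-2-2. Scheduled 28%. Westmoor agreement on 14-2-1-2: 14-2-2-2 not covered; Westmoor agreement on 14-2-2: RVC ≥ 45% → 5% available; preferential 5%. → 5%.
Line C: textile-upper → 14-1; leather-soled → 14-1-2; sports → 14-1-2-1. Scheduled 11%. Galveny agreement on 14-1-1-2: 14-1-2-1 not covered. → 11%.
Sum: 7% + 5% + 11% = 23%.

23%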